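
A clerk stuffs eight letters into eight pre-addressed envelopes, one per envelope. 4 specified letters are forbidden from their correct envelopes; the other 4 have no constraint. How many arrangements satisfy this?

Inclusion-exclusion on the 4 forbidden self-matches:
Σ_{j=0}^{4} (-1)^j C(4,j)(8-j)!
= C(4,0)·8! - C(4,1)·7! + C(4,2)·6! - C(4,3)·5! + C(4,4)·4!
= 40320 - 20160 + 4320 - 480 + 24
= 24024

24024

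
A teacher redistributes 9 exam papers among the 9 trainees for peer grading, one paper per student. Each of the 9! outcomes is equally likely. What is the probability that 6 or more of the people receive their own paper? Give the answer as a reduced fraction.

41/72576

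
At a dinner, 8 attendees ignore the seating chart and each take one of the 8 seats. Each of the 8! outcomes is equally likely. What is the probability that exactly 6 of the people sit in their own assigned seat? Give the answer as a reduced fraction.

1/1440

Favorable outcomes: C(8,6)·!2 = 28·1 = 28.
Total outcomes: 8! = 40320.
Probability = 28/40320 = 1/1440.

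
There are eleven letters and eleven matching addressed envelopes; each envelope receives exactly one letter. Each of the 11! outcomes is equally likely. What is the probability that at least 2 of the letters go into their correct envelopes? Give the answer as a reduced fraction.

10547659/39916800

Favorable outcomes: Σ_{i≥2} C(11,i)·!(11-i) = 55·133496 + 165·14833 + 330·1854 + 462·265 + 462·44 + 330·9 + 165·2 + 55·1 + 11·0 + 1·1 = 10547659.
Total outcomes: 11! = 39916800.
Probability = 10547659/39916800 = 10547659/39916800.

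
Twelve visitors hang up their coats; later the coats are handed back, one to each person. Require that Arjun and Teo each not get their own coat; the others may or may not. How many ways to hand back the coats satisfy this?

402796800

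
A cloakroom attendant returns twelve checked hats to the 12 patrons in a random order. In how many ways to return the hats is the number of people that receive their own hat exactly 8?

4455

Pick the 8 fixed positions: C(12,8) = 495 ways.
The other 4 form a derangement: !4 = 9.
Total: 495 × 9 = 4455.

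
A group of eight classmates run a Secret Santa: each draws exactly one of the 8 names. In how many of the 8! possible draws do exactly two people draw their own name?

7420

Choose which 2 of the 8 are fixed: C(8,2) = 28.
The remaining 6 must be deranged: !6 = 265.
Total: 28 × 265 = 7420.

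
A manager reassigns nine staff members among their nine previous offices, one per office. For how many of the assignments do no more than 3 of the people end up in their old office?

355997

# with exactly i fixed is C(9,i)·!(9-i); sum over i=0..3:
  i=0: C(9,0)·!9 = 1·133496 = 133496
  i=1: C(9,1)·!8 = 9·14833 = 133497
  i=2: C(9,2)·!7 = 36·1854 = 66744
  i=3: C(9,3)·!6 = 84·265 = 22260
Total = 355997.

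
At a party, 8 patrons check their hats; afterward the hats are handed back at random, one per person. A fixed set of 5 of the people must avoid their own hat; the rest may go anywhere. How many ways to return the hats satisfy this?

Let A_j be the event that the j-th constrained one is fixed. By inclusion-exclusion over the 5 events:
Σ_{j=0}^{5} (-1)^j C(5,j)(8-j)!
= C(5,0)·8! - C(5,1)·7! + C(5,2)·6! - C(5,3)·5! + C(5,4)·4! - C(5,5)·3!
= 40320 - 25200 + 7200 - 1200 + 120 - 6
= 21234

21234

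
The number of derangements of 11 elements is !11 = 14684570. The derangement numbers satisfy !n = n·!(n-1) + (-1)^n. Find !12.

!12 = 12·14684570 + 1 = 176214841.

176214841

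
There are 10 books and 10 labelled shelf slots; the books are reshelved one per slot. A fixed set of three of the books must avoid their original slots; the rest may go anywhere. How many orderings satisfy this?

2656080

Inclusion-exclusion on the 3 forbidden self-matches:
Σ_{j=0}^{3} (-1)^j C(3,j)(10-j)!
= C(3,0)·10! - C(3,1)·9! + C(3,2)·8! - C(3,3)·7!
= 3628800 - 1088640 + 120960 - 5040
= 2656080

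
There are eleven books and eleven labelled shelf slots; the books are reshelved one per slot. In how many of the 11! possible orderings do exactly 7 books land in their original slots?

2970

Choose which 7 of the 11 are fixed: C(11,7) = 330.
The remaining 4 must be deranged: !4 = 9.
Total: 330 × 9 = 2970.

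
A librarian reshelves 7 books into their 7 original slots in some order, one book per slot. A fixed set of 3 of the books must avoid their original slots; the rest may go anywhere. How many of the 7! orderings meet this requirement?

Inclusion-exclusion on the 3 forbidden self-matches:
Σ_{j=0}^{3} (-1)^j C(3,j)(7-j)!
= C(3,0)·7! - C(3,1)·6! + C(3,2)·5! - C(3,3)·4!
= 5040 - 2160 + 360 - 24
= 3216

3216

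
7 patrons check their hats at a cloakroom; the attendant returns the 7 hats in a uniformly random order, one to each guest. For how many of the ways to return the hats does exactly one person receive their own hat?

Choose which one of the 7 is fixed: C(7,1) = 7.
The other 6 form a derangement: !6 = 265.
Total: 7 × 265 = 1855.

1855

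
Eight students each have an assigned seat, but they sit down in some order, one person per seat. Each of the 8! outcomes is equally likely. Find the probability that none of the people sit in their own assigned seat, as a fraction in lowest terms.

2119/5760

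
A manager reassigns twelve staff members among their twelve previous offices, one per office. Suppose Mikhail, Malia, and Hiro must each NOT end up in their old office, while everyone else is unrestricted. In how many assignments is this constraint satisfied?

Let A_j be the event that the j-th constrained one is fixed. By inclusion-exclusion over the 3 events:
Σ_{j=0}^{3} (-1)^j C(3,j)(12-j)!
= C(3,0)·12! - C(3,1)·11! + C(3,2)·10! - C(3,3)·9!
= 479001600 - 119750400 + 10886400 - 362880
= 369774720

369774720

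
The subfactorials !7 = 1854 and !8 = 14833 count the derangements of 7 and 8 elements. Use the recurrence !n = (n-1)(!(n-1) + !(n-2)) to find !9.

133496

!9 = (9-1)·(!8 + !7) = 8·(14833 + 1854) = 8·16687 = 133496.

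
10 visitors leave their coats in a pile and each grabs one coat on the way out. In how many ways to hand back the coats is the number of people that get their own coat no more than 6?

3628514

Sum C(10,i)·!(10-i) for i = 0..6:
  i=0: C(10,0)·!10 = 1·1334961 = 1334961
  i=1: C(10,1)·!9 = 10·133496 = 1334960
  i=2: C(10,2)·!8 = 45·14833 = 667485
  i=3: C(10,3)·!7 = 120·1854 = 222480
  i=4: C(10,4)·!6 = 210·265 = 55650
  i=5: C(10,5)·!5 = 252·44 = 11088
  i=6: C(10,6)·!4 = 210·9 = 1890
Total = 3628514.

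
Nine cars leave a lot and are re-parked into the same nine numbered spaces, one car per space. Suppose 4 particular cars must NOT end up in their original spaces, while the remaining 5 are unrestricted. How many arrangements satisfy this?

Inclusion-exclusion on the 4 forbidden self-matches:
Σ_{j=0}^{4} (-1)^j C(4,j)(9-j)!
= C(4,0)·9! - C(4,1)·8! + C(4,2)·7! - C(4,3)·6! + C(4,4)·5!
= 362880 - 161280 + 30240 - 2880 + 120
= 229080

229080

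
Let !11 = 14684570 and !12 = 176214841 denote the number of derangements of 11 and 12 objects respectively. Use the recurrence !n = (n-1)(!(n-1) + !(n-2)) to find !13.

2290792932

!13 = (13-1)·(!12 + !11) = 12·(176214841 + 14684570) = 12·190899411 = 2290792932.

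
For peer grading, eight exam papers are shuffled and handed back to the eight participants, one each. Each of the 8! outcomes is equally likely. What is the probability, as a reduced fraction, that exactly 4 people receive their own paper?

1/64

Favorable outcomes: C(8,4)·!4 = 70·9 = 630.
Total outcomes: 8! = 40320.
Probability = 630/40320 = 1/64.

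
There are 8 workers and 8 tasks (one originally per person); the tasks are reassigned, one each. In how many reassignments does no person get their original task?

14833

!8 = 8! · Σ_{k=0}^{8} (-1)^k/k!
= 8! - 8!/1! + 8!/2! - 8!/3! + 8!/4! - 8!/5! + 8!/6! - 8!/7! + 8!/8!
= 40320 - 40320 + 20160 - 6720 + 1680 - 336 + 56 - 8 + 1
= 14833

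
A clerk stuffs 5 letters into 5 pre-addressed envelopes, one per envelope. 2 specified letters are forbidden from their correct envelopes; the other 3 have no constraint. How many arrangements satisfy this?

78

Let A_j be the event that the j-th constrained one is fixed. By inclusion-exclusion over the 2 events:
Σ_{j=0}^{2} (-1)^j C(2,j)(5-j)!
= C(2,0)·5! - C(2,1)·4! + C(2,2)·3!
= 120 - 48 + 6
= 78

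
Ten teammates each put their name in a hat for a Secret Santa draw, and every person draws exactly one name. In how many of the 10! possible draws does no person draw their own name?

1334961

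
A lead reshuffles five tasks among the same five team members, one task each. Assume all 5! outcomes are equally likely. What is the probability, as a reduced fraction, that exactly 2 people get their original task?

1/6

Favorable outcomes: C(5,2)·!3 = 10·2 = 20.
Total outcomes: 5! = 120.
Probability = 20/120 = 1/6.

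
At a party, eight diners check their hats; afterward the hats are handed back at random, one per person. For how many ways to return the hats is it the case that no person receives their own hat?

The number of derangements of 8 is !8 = Σ_{k=0}^{8} (-1)^k·8!/k!
= 8! - 8!/1! + 8!/2! - 8!/3! + 8!/4! - 8!/5! + 8!/6! - 8!/7! + 8!/8!
= 40320 - 40320 + 20160 - 6720 + 1680 - 336 + 56 - 8 + 1
= 14833

14833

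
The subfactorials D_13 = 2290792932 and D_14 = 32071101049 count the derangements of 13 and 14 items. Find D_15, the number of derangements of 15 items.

481066515734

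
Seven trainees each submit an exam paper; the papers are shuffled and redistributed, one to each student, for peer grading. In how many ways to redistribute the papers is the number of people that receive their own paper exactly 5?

21

Pick the 5 fixed positions: C(7,5) = 21 ways.
The other 2 form a derangement: !2 = 1.
Total: 21 × 1 = 21.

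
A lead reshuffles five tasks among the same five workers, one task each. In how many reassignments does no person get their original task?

Recurrence: !5 = 4·(!4 + !3).
!5 = 4·(9 + 2) = 4·11 = 44

44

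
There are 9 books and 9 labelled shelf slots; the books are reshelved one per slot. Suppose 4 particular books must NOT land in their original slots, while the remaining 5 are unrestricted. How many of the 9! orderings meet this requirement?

Inclusion-exclusion on the 4 forbidden self-matches:
Σ_{j=0}^{4} (-1)^j C(4,j)(9-j)!
= C(4,0)·9! - C(4,1)·8! + C(4,2)·7! - C(4,3)·6! + C(4,4)·5!
= 362880 - 161280 + 30240 - 2880 + 120
= 229080

229080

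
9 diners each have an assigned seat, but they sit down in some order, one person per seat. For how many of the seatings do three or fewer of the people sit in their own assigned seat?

355997

Sum C(9,i)·!(9-i) for i = 0..3:
  i=0: C(9,0)·!9 = 1·133496 = 133496
  i=1: C(9,1)·!8 = 9·14833 = 133497
  i=2: C(9,2)·!7 = 36·1854 = 66744
  i=3: C(9,3)·!6 = 84·265 = 22260
Total = 355997.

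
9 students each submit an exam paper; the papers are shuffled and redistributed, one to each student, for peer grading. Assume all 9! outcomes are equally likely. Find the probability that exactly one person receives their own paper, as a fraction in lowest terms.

Favorable outcomes: C(9,1)·!8 = 9·14833 = 133497.
Total outcomes: 9! = 362880.
Probability = 133497/362880 = 2119/5760.

2119/5760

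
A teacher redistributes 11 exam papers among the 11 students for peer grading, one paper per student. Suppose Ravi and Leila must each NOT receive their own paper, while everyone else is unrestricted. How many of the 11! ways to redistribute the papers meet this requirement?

33022080

Let A_j be the event that the j-th constrained one is fixed. By inclusion-exclusion over the 2 events:
Σ_{j=0}^{2} (-1)^j C(2,j)(11-j)!
= C(2,0)·11! - C(2,1)·10! + C(2,2)·9!
= 39916800 - 7257600 + 362880
= 33022080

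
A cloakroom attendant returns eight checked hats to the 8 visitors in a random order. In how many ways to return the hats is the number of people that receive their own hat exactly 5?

112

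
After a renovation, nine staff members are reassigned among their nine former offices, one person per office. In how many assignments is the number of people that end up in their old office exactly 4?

5544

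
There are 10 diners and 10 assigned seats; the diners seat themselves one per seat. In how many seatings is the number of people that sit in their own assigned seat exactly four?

55650

Pick the 4 fixed positions: C(10,4) = 210 ways.
The other 6 form a derangement: !6 = 265.
Total: 210 × 265 = 55650.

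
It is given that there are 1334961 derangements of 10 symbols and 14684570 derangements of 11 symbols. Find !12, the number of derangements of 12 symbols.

176214841

!12 = (12-1)·(!11 + !10) = 11·(14684570 + 1334961) = 11·16019531 = 176214841.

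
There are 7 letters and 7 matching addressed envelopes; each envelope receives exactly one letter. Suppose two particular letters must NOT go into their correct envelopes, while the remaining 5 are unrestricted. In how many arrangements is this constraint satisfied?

Let A_j be the event that the j-th constrained one is fixed. By inclusion-exclusion over the 2 events:
Σ_{j=0}^{2} (-1)^j C(2,j)(7-j)!
= C(2,0)·7! - C(2,1)·6! + C(2,2)·5!
= 5040 - 1440 + 120
= 3720

3720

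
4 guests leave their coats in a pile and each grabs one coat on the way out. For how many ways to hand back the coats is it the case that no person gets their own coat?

!4 = 4! · Σ_{k=0}^{4} (-1)^k/k!
= 4! - 4!/1! + 4!/2! - 4!/3! + 4!/4!
= 24 - 24 + 12 - 4 + 1
= 9

9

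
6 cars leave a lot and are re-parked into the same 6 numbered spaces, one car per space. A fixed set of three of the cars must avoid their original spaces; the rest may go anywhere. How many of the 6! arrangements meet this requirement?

426

Inclusion-exclusion on the 3 forbidden self-matches:
Σ_{j=0}^{3} (-1)^j C(3,j)(6-j)!
= C(3,0)·6! - C(3,1)·5! + C(3,2)·4! - C(3,3)·3!
= 720 - 360 + 72 - 6
= 426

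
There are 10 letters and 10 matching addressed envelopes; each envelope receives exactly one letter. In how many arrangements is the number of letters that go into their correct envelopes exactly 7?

240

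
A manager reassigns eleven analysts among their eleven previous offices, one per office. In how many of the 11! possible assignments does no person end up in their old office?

14684570

Use !n = n·!(n-1) + (-1)^n.
!11 = 11·1334961 - 1 = 14684570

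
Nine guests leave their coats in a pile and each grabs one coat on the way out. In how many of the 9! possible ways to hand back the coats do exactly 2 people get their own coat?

Choose which 2 of the 9 are fixed: C(9,2) = 36.
The remaining 7 must be deranged: !7 = 1854.
Total: 36 × 1854 = 66744.

66744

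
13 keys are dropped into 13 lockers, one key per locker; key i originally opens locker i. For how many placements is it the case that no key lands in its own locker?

2290792932

The subfactorial !13 = [13!/e] (nearest integer).
13! = 6227020800, and 6227020800/e ≈ 2290792932.07, so !13 = 2290792932.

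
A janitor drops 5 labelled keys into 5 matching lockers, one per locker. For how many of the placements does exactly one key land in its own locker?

45

Choose which one of the 5 is fixed: C(5,1) = 5.
The other 4 form a derangement: !4 = 9.
Total: 5 × 9 = 45.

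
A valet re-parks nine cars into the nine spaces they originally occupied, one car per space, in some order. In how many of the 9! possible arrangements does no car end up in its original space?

133496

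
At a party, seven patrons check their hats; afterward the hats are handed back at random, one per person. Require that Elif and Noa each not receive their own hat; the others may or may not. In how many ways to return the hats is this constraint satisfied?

3720

Inclusion-exclusion on the 2 forbidden self-matches:
Σ_{j=0}^{2} (-1)^j C(2,j)(7-j)!
= C(2,0)·7! - C(2,1)·6! + C(2,2)·5!
= 5040 - 1440 + 120
= 3720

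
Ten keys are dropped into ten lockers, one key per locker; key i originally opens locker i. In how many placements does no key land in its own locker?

1334961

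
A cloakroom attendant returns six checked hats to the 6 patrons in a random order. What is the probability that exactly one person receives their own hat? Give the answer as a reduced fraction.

11/30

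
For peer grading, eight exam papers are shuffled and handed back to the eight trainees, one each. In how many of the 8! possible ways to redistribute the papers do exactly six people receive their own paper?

Pick the 6 fixed positions: C(8,6) = 28 ways.
The other 2 form a derangement: !2 = 1.
Total: 28 × 1 = 28.

28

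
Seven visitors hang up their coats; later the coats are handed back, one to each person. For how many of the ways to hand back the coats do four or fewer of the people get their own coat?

5018

# with exactly i fixed is C(7,i)·!(7-i); sum over i=0..4:
  i=0: C(7,0)·!7 = 1·1854 = 1854
  i=1: C(7,1)·!6 = 7·265 = 1855
  i=2: C(7,2)·!5 = 21·44 = 924
  i=3: C(7,3)·!4 = 35·9 = 315
  i=4: C(7,4)·!3 = 35·2 = 70
Total = 5018.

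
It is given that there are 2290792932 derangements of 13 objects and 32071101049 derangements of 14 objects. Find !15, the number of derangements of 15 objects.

481066515734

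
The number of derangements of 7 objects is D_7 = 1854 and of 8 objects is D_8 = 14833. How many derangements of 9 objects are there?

133496

D_9 = (9-1)·(D_8 + D_7) = 8·(14833 + 1854) = 8·16687 = 133496.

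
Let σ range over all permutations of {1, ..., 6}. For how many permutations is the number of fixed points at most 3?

# with exactly i fixed is C(6,i)·!(6-i); sum over i=0..3:
  i=0: C(6,0)·!6 = 1·265 = 265
  i=1: C(6,1)·!5 = 6·44 = 264
  i=2: C(6,2)·!4 = 15·9 = 135
  i=3: C(6,3)·!3 = 20·2 = 40
Total = 704.

704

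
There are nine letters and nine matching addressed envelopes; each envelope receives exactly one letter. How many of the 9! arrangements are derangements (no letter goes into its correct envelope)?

The number of derangements of 9 is !9 = Σ_{k=0}^{9} (-1)^k·9!/k!
= 9! - 9!/1! + 9!/2! - 9!/3! + 9!/4! - 9!/5! + 9!/6! - 9!/7! + 9!/8! - 9!/9!
= 362880 - 362880 + 181440 - 60480 + 15120 - 3024 + 504 - 72 + 9 - 1
= 133496

133496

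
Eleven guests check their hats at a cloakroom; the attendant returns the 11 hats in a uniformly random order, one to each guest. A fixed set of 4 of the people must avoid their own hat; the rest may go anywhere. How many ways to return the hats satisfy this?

27422640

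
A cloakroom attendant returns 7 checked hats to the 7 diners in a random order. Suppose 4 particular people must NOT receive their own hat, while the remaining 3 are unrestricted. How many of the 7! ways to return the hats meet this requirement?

2790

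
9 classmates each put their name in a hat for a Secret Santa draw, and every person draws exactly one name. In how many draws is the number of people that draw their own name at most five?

362675

Sum C(9,i)·!(9-i) for i = 0..5:
  i=0: C(9,0)·!9 = 1·133496 = 133496
  i=1: C(9,1)·!8 = 9·14833 = 133497
  i=2: C(9,2)·!7 = 36·1854 = 66744
  i=3: C(9,3)·!6 = 84·265 = 22260
  i=4: C(9,4)·!5 = 126·44 = 5544
  i=5: C(9,5)·!4 = 126·9 = 1134
Total = 362675.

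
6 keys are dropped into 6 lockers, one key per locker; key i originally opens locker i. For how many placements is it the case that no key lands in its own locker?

265

The subfactorial !6 = [6!/e] (nearest integer).
6! = 720, and 720/e ≈ 264.87, so !6 = 265.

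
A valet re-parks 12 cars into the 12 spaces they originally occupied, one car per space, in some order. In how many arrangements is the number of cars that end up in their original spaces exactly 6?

244860

Pick the 6 fixed positions: C(12,6) = 924 ways.
The remaining 6 must be deranged: !6 = 265.
Total: 924 × 265 = 244860.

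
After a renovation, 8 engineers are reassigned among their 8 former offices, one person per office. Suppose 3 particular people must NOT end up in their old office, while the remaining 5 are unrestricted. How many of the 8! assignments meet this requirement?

27240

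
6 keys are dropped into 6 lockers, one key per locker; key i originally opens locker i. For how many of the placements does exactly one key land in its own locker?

264

Choose which one of the 6 is fixed: C(6,1) = 6.
The remaining 5 must be deranged: !5 = 44.
Total: 6 × 44 = 264.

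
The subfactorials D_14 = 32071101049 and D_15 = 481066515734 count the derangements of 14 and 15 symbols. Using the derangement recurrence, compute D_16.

7697064251745

D_16 = (16-1)·(D_15 + D_14) = 15·(481066515734 + 32071101049) = 15·513137616783 = 7697064251745.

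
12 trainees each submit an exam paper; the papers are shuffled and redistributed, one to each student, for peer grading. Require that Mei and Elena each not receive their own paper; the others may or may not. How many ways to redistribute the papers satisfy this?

Let A_j be the event that the j-th constrained one is fixed. By inclusion-exclusion over the 2 events:
Σ_{j=0}^{2} (-1)^j C(2,j)(12-j)!
= C(2,0)·12! - C(2,1)·11! + C(2,2)·10!
= 479001600 - 79833600 + 3628800
= 402796800

402796800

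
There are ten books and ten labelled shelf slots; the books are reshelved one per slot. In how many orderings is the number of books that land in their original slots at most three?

3559886

# with exactly i fixed is C(10,i)·!(10-i); sum over i=0..3:
  i=0: C(10,0)·!10 = 1·1334961 = 1334961
  i=1: C(10,1)·!9 = 10·133496 = 1334960
  i=2: C(10,2)·!8 = 45·14833 = 667485
  i=3: C(10,3)·!7 = 120·1854 = 222480
Total = 3559886.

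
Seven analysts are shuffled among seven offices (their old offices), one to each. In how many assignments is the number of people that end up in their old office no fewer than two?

Sum C(7,i)·!(7-i) for i = 2..7:
  i=2: C(7,2)·!5 = 21·44 = 924
  i=3: C(7,3)·!4 = 35·9 = 315
  i=4: C(7,4)·!3 = 35·2 = 70
  i=5: C(7,5)·!2 = 21·1 = 21
  i=6: C(7,6)·!1 = 7·0 = 0
  i=7: C(7,7)·!0 = 1·1 = 1
Total = 1331.

1331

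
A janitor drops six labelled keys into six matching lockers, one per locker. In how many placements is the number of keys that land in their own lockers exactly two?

Pick the 2 fixed positions: C(6,2) = 15 ways.
The other 4 form a derangement: !4 = 9.
Total: 15 × 9 = 135.

135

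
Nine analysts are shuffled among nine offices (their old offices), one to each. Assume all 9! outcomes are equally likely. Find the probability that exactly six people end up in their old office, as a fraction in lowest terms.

Favorable outcomes: C(9,6)·!3 = 84·2 = 168.
Total outcomes: 9! = 362880.
Probability = 168/362880 = 1/2160.

1/2160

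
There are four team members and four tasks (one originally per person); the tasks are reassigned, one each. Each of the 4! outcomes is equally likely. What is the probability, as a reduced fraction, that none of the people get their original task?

Favorable outcomes: !4 = 9.
Total outcomes: 4! = 24.
Probability = 9/24 = 3/8.

3/8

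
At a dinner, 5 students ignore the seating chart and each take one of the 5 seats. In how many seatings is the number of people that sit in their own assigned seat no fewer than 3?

11

Sum C(5,i)·!(5-i) for i = 3..5:
  i=3: C(5,3)·!2 = 10·1 = 10
  i=4: C(5,4)·!1 = 5·0 = 0
  i=5: C(5,5)·!0 = 1·1 = 1
Total = 11.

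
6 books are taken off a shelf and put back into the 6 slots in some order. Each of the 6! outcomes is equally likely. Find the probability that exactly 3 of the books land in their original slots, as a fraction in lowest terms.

Favorable outcomes: C(6,3)·!3 = 20·2 = 40.
Total outcomes: 6! = 720.
Probability = 40/720 = 1/18.

1/18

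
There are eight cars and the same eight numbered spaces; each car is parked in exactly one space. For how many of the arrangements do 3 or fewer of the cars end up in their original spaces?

Sum C(8,i)·!(8-i) for i = 0..3:
  i=0: C(8,0)·!8 = 1·14833 = 14833
  i=1: C(8,1)·!7 = 8·1854 = 14832
  i=2: C(8,2)·!6 = 28·265 = 7420
  i=3: C(8,3)·!5 = 56·44 = 2464
Total = 39549.

39549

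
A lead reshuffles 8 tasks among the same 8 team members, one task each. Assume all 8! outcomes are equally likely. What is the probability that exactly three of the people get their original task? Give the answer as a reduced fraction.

11/180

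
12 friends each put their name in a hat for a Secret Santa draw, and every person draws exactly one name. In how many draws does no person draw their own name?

The number of derangements of 12 is !12 = Σ_{k=0}^{12} (-1)^k·12!/k!
= 12! - 12!/1! + 12!/2! - 12!/3! + 12!/4! - 12!/5! + 12!/6! - 12!/7! + 12!/8! - 12!/9! + 12!/10! - 12!/11! + 12!/12!
= 479001600 - 479001600 + 239500800 - 79833600 + 19958400 - 3991680 + 665280 - 95040 + 11880 - 1320 + 132 - 12 + 1
= 176214841

176214841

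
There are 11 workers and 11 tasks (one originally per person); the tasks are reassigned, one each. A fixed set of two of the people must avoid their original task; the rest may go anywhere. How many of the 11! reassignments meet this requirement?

33022080

Inclusion-exclusion on the 2 forbidden self-matches:
Σ_{j=0}^{2} (-1)^j C(2,j)(11-j)!
= C(2,0)·11! - C(2,1)·10! + C(2,2)·9!
= 39916800 - 7257600 + 362880
= 33022080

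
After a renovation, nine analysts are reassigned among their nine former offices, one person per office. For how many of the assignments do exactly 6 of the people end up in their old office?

Choose which 6 of the 9 are fixed: C(9,6) = 84.
The other 3 form a derangement: !3 = 2.
Total: 84 × 2 = 168.

168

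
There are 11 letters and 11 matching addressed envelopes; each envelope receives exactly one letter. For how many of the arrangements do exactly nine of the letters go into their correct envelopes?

Choose which 9 of the 11 are fixed: C(11,9) = 55.
The other 2 form a derangement: !2 = 1.
Total: 55 × 1 = 55.

55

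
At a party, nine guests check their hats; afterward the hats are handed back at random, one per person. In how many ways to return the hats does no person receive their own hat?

The subfactorial !9 = [9!/e] (nearest integer).
9! = 362880, and 362880/e ≈ 133496.09, so !9 = 133496.

133496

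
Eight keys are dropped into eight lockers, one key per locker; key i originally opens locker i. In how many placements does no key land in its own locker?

Use !n = n·!(n-1) + (-1)^n.
!8 = 8·1854 + 1 = 14833

14833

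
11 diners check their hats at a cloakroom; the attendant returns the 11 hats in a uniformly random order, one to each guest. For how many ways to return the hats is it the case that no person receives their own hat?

Use !n = n·!(n-1) + (-1)^n.
!11 = 11·1334961 - 1 = 14684570

14684570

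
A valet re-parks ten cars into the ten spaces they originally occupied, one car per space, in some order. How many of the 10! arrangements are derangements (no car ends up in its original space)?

1334961

The number of derangements of 10 is !10 = Σ_{k=0}^{10} (-1)^k·10!/k!
= 10! - 10!/1! + 10!/2! - 10!/3! + 10!/4! - 10!/5! + 10!/6! - 10!/7! + 10!/8! - 10!/9! + 10!/10!
= 3628800 - 3628800 + 1814400 - 604800 + 151200 - 30240 + 5040 - 720 + 90 - 10 + 1
= 1334961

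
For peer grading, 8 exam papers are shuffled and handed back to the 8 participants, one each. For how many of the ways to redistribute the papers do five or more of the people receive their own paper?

141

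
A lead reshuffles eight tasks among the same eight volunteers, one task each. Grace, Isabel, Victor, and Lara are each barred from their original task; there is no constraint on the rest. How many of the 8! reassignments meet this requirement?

Let A_j be the event that the j-th constrained one is fixed. By inclusion-exclusion over the 4 events:
Σ_{j=0}^{4} (-1)^j C(4,j)(8-j)!
= C(4,0)·8! - C(4,1)·7! + C(4,2)·6! - C(4,3)·5! + C(4,4)·4!
= 40320 - 20160 + 4320 - 480 + 24
= 24024

24024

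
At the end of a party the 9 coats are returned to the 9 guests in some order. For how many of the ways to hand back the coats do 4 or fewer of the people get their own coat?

# with exactly i fixed is C(9,i)·!(9-i); sum over i=0..4:
  i=0: C(9,0)·!9 = 1·133496 = 133496
  i=1: C(9,1)·!8 = 9·14833 = 133497
  i=2: C(9,2)·!7 = 36·1854 = 66744
  i=3: C(9,3)·!6 = 84·265 = 22260
  i=4: C(9,4)·!5 = 126·44 = 5544
Total = 361541.

361541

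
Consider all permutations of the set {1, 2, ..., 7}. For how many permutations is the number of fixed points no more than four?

Sum C(7,i)·!(7-i) for i = 0..4:
  i=0: C(7,0)·!7 = 1·1854 = 1854
  i=1: C(7,1)·!6 = 7·265 = 1855
  i=2: C(7,2)·!5 = 21·44 = 924
  i=3: C(7,3)·!4 = 35·9 = 315
  i=4: C(7,4)·!3 = 35·2 = 70
Total = 5018.

5018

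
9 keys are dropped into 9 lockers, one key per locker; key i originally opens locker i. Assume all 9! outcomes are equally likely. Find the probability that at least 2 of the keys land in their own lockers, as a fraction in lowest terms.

95887/362880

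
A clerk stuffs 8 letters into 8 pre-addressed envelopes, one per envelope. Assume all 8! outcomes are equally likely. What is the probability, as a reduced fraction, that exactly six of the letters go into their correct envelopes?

1/1440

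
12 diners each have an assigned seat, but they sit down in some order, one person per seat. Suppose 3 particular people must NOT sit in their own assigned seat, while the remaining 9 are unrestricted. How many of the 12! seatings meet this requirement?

369774720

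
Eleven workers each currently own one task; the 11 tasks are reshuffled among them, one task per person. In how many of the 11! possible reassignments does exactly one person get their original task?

14684571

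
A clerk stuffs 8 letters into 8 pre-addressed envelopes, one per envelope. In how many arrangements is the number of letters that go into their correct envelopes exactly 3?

2464

Pick the 3 fixed positions: C(8,3) = 56 ways.
The remaining 5 must be deranged: !5 = 44.
Total: 56 × 44 = 2464.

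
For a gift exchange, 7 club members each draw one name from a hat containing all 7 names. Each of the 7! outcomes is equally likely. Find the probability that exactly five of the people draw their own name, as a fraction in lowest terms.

1/240

Favorable outcomes: C(7,5)·!2 = 21·1 = 21.
Total outcomes: 7! = 5040.
Probability = 21/5040 = 1/240.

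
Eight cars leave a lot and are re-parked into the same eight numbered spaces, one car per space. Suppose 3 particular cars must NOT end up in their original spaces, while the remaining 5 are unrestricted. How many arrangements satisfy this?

Let A_j be the event that the j-th constrained one is fixed. By inclusion-exclusion over the 3 events:
Σ_{j=0}^{3} (-1)^j C(3,j)(8-j)!
= C(3,0)·8! - C(3,1)·7! + C(3,2)·6! - C(3,3)·5!
= 40320 - 15120 + 2160 - 120
= 27240

27240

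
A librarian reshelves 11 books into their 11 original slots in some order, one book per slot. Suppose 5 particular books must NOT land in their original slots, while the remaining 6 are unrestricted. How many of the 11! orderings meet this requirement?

25022880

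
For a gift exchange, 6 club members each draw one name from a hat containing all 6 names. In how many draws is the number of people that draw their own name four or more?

16

Sum C(6,i)·!(6-i) for i = 4..6:
  i=4: C(6,4)·!2 = 15·1 = 15
  i=5: C(6,5)·!1 = 6·0 = 0
  i=6: C(6,6)·!0 = 1·1 = 1
Total = 16.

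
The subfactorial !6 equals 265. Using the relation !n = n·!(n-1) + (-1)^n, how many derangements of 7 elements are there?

1854

!7 = 7·265 - 1 = 1854.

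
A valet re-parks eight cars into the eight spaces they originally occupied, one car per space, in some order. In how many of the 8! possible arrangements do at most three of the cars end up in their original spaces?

39549

# with exactly i fixed is C(8,i)·!(8-i); sum over i=0..3:
  i=0: C(8,0)·!8 = 1·14833 = 14833
  i=1: C(8,1)·!7 = 8·1854 = 14832
  i=2: C(8,2)·!6 = 28·265 = 7420
  i=3: C(8,3)·!5 = 56·44 = 2464
Total = 39549.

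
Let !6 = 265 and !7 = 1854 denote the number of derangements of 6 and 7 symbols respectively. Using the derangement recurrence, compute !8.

14833

!8 = (8-1)·(!7 + !6) = 7·(1854 + 265) = 7·2119 = 14833.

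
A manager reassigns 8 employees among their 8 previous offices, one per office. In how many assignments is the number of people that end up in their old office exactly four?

630

Pick the 4 fixed positions: C(8,4) = 70 ways.
The remaining 4 must be deranged: !4 = 9.
Total: 70 × 9 = 630.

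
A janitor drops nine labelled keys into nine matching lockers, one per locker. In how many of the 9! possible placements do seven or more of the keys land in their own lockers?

37

# with exactly i fixed is C(9,i)·!(9-i); sum over i=7..9:
  i=7: C(9,7)·!2 = 36·1 = 36
  i=8: C(9,8)·!1 = 9·0 = 0
  i=9: C(9,9)·!0 = 1·1 = 1
Total = 37.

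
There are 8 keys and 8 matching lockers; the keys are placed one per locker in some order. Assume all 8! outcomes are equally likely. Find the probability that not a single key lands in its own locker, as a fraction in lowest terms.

Favorable outcomes: !8 = 14833.
Total outcomes: 8! = 40320.
Probability = 14833/40320 = 2119/5760.

2119/5760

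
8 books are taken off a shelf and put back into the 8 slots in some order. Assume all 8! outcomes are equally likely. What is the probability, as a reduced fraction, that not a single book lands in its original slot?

2119/5760

Favorable outcomes: !8 = 14833.
Total outcomes: 8! = 40320.
Probability = 14833/40320 = 2119/5760.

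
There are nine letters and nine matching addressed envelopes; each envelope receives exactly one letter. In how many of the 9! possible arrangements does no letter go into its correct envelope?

133496

Recurrence: !9 = 9·!8 + (-1)^9.
!9 = 9·14833 - 1 = 133496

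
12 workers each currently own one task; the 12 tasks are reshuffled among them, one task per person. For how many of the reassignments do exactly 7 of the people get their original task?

34848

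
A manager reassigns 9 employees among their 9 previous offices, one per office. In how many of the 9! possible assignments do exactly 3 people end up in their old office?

Pick the 3 fixed positions: C(9,3) = 84 ways.
The remaining 6 must be deranged: !6 = 265.
Total: 84 × 265 = 22260.

22260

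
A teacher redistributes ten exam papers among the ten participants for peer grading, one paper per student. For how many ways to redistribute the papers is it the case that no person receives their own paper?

1334961

!10 is the nearest integer to 10!/e.
10! = 3628800, and 3628800/e ≈ 1334960.92, so !10 = 1334961.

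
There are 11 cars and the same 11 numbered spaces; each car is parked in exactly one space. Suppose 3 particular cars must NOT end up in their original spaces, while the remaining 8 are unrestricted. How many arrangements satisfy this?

30078720

Let A_j be the event that the j-th constrained one is fixed. By inclusion-exclusion over the 3 events:
Σ_{j=0}^{3} (-1)^j C(3,j)(11-j)!
= C(3,0)·11! - C(3,1)·10! + C(3,2)·9! - C(3,3)·8!
= 39916800 - 10886400 + 1088640 - 40320
= 30078720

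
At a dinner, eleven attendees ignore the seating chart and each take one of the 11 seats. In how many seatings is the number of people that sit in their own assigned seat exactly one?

Choose which one of the 11 is fixed: C(11,1) = 11.
The other 10 form a derangement: !10 = 1334961.
Total: 11 × 1334961 = 14684571.

14684571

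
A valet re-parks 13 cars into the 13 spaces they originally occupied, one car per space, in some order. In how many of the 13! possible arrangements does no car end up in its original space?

2290792932

Use !n = n·!(n-1) + (-1)^n.
!13 = 13·176214841 - 1 = 2290792932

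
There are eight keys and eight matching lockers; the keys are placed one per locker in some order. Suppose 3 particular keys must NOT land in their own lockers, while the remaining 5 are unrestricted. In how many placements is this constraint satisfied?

Let A_j be the event that the j-th constrained one is fixed. By inclusion-exclusion over the 3 events:
Σ_{j=0}^{3} (-1)^j C(3,j)(8-j)!
= C(3,0)·8! - C(3,1)·7! + C(3,2)·6! - C(3,3)·5!
= 40320 - 15120 + 2160 - 120
= 27240

27240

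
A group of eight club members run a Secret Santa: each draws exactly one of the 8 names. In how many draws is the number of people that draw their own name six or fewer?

40319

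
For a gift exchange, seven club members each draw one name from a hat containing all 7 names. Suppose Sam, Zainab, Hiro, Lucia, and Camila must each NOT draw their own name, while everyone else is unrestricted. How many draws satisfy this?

2428

Let A_j be the event that the j-th constrained one is fixed. By inclusion-exclusion over the 5 events:
Σ_{j=0}^{5} (-1)^j C(5,j)(7-j)!
= C(5,0)·7! - C(5,1)·6! + C(5,2)·5! - C(5,3)·4! + C(5,4)·3! - C(5,5)·2!
= 5040 - 3600 + 1200 - 240 + 30 - 2
= 2428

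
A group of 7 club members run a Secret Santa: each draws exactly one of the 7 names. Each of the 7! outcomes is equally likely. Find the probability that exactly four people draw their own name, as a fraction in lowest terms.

1/72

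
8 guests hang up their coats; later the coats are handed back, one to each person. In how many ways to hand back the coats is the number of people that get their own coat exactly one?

14832

Pick the single fixed position: C(8,1) = 8 ways.
The remaining 7 must be deranged: !7 = 1854.
Total: 8 × 1854 = 14832.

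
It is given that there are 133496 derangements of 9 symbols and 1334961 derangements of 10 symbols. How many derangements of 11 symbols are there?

14684570

D_11 = (11-1)·(D_10 + D_9) = 10·(1334961 + 133496) = 10·1468457 = 14684570.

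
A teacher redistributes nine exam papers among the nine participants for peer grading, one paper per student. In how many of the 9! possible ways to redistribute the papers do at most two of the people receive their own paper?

333737

# with exactly i fixed is C(9,i)·!(9-i); sum over i=0..2:
  i=0: C(9,0)·!9 = 1·133496 = 133496
  i=1: C(9,1)·!8 = 9·14833 = 133497
  i=2: C(9,2)·!7 = 36·1854 = 66744
Total = 333737.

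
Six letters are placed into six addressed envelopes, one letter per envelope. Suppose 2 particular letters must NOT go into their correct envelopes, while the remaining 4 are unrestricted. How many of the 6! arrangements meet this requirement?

Inclusion-exclusion on the 2 forbidden self-matches:
Σ_{j=0}^{2} (-1)^j C(2,j)(6-j)!
= C(2,0)·6! - C(2,1)·5! + C(2,2)·4!
= 720 - 240 + 24
= 504

504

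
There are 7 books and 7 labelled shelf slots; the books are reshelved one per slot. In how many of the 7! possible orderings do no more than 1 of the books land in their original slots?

3709

Sum C(7,i)·!(7-i) for i = 0..1:
  i=0: C(7,0)·!7 = 1·1854 = 1854
  i=1: C(7,1)·!6 = 7·265 = 1855
Total = 3709.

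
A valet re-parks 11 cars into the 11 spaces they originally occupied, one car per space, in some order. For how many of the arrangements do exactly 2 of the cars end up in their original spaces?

7342280

Choose which 2 of the 11 are fixed: C(11,2) = 55.
The other 9 form a derangement: !9 = 133496.
Total: 55 × 133496 = 7342280.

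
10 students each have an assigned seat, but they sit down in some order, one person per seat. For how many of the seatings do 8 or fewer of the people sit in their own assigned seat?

# with exactly i fixed is C(10,i)·!(10-i); sum over i=0..8:
  i=0: C(10,0)·!10 = 1·1334961 = 1334961
  i=1: C(10,1)·!9 = 10·133496 = 1334960
  i=2: C(10,2)·!8 = 45·14833 = 667485
  i=3: C(10,3)·!7 = 120·1854 = 222480
  i=4: C(10,4)·!6 = 210·265 = 55650
  i=5: C(10,5)·!5 = 252·44 = 11088
  i=6: C(10,6)·!4 = 210·9 = 1890
  i=7: C(10,7)·!3 = 120·2 = 240
  i=8: C(10,8)·!2 = 45·1 = 45
Total = 3628799.

3628799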